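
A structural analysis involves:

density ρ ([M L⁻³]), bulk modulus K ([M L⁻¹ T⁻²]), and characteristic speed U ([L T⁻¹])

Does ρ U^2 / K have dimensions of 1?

yes

Sum the exponent of each base dimension across the product:
  M: [ρ]_M − [K]_M + 2·[U]_M = (1) − (1) + 2·(0) = 0
  L: [ρ]_L − [K]_L + 2·[U]_L = (-3) − (-1) + 2·(1) = 0
  T: [ρ]_T − [K]_T + 2·[U]_T = (0) − (-2) + 2·(-1) = 0
All base exponents vanish — dimensionless.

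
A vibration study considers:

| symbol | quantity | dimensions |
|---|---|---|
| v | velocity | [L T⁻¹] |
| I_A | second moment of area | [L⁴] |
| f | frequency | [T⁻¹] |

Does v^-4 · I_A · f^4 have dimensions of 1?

yes

Sum the exponent of each base dimension across the product:
  L: −4·[v]_L + [I_A]_L + 4·[f]_L = −4·(1) + (4) + 4·(0) = 0
  T: −4·[v]_T + [I_A]_T + 4·[f]_T = −4·(-1) + (0) + 4·(-1) = 0
All base exponents vanish — dimensionless.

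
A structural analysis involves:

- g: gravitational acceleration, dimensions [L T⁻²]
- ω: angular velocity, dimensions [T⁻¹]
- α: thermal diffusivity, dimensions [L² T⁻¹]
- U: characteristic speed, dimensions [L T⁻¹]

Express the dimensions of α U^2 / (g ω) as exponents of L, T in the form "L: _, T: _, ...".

L: 3, T: 0

Collect each base-dimension exponent across the product:
  L: −(1) − (0) + (2) + 2·(1) = 3
  T: −(-2) − (-1) + (-1) + 2·(-1) = 0
So the dimensions are [L³].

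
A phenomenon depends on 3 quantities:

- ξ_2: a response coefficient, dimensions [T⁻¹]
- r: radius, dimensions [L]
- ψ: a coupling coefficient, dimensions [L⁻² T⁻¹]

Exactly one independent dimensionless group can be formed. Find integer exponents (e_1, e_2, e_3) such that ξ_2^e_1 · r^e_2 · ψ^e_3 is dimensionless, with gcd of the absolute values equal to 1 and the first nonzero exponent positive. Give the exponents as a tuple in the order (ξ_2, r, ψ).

L: e_1·(0) + e_2·(1) + e_3·(-2) = 0
T: e_1·(-1) + e_2·(0) + e_3·(-1) = 0
Solving this homogeneous linear system for the smallest-integer solution (first nonzero entry positive) gives (1, -2, -1).

(1, -2, -1)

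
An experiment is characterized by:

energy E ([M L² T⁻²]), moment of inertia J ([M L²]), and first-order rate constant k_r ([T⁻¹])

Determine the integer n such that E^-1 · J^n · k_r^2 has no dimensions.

1

Balance the M exponent: (1)·n from J, plus −(1) + 2·(0) = -1 from the rest, must sum to zero.
n − 1 = 0, so n = 1.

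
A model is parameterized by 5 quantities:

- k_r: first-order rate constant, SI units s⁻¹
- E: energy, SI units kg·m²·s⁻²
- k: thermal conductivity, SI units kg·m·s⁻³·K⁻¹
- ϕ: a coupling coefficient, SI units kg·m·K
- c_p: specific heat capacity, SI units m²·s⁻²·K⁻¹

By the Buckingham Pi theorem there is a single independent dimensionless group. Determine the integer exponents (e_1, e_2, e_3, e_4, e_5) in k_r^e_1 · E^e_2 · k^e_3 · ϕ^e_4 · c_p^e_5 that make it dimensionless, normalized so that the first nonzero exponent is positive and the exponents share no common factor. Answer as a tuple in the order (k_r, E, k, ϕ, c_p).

M: e_1·(0) + e_2·(1) + e_3·(1) + e_4·(1) + e_5·(0) = 0
L: e_1·(0) + e_2·(2) + e_3·(1) + e_4·(1) + e_5·(2) = 0
T: e_1·(-1) + e_2·(-2) + e_3·(-3) + e_4·(0) + e_5·(-2) = 0
Θ: e_1·(0) + e_2·(0) + e_3·(-1) + e_4·(1) + e_5·(-1) = 0
Solving this homogeneous linear system for the smallest-integer solution (first nonzero entry positive) gives (1, -4, 1, 3, 2).

(1, -4, 1, 3, 2)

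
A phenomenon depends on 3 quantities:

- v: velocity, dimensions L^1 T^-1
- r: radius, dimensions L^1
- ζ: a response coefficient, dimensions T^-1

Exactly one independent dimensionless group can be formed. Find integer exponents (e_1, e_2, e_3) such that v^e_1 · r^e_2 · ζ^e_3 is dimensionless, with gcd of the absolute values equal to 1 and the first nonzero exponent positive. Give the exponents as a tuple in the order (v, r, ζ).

L: e_1·(1) + e_2·(1) + e_3·(0) = 0
T: e_1·(-1) + e_2·(0) + e_3·(-1) = 0
Solving this homogeneous linear system for the smallest-integer solution (first nonzero entry positive) gives (1, -1, -1).

(1, -1, -1)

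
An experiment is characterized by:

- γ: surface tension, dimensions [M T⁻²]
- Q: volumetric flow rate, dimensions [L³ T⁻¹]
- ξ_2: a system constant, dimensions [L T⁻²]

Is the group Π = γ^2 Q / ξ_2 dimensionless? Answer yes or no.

no

Sum the exponent of each base dimension across the product:
  M: 2·[γ]_M + [Q]_M − [ξ_2]_M = 2·(1) + (0) − (0) = 2
  L: 2·[γ]_L + [Q]_L − [ξ_2]_L = 2·(0) + (3) − (1) = 2
  T: 2·[γ]_T + [Q]_T − [ξ_2]_T = 2·(-2) + (-1) − (-2) = -3
Net dimensions [M² L² T⁻³] ≠ [1] — not dimensionless.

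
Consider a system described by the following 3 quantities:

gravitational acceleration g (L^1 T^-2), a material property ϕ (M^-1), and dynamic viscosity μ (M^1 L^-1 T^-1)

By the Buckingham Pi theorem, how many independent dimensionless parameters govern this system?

There are 3 variables and 3 base dimensions (M, L, T).
The dimension matrix has rank 3.
Independent dimensionless groups: 3 − 3 = 0.

0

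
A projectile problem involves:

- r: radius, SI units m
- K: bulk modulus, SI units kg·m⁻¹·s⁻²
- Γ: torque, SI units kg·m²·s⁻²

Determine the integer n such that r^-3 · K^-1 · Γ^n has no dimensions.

Balance the M exponent: (1)·n from Γ, plus −3·(0) − (1) = -1 from the rest, must sum to zero.
n − 1 = 0, so n = 1.

1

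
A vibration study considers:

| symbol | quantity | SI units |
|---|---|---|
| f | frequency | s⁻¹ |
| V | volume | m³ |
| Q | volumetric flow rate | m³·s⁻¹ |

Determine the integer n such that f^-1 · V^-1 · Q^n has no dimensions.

Balance the L exponent: (3)·n from Q, plus −(0) − (3) = -3 from the rest, must sum to zero.
3n − 3 = 0, so n = 1.

1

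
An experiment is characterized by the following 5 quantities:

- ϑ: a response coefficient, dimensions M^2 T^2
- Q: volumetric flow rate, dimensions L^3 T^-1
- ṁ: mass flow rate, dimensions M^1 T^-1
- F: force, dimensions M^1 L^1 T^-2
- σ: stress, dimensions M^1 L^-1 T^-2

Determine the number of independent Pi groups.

2

There are 5 variables and 3 base dimensions (M, L, T).
The dimension matrix has rank 3.
Independent dimensionless groups: 5 − 3 = 2.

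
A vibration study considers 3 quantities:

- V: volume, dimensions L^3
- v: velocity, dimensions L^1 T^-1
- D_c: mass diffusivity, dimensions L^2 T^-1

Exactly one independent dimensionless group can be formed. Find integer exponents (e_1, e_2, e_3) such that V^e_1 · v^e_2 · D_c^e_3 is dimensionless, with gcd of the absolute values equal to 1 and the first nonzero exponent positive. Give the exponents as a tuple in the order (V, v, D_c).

(1, 3, -3)

L: e_1·(3) + e_2·(1) + e_3·(2) = 0
T: e_1·(0) + e_2·(-1) + e_3·(-1) = 0
Solving this homogeneous linear system for the smallest-integer solution (first nonzero entry positive) gives (1, 3, -3).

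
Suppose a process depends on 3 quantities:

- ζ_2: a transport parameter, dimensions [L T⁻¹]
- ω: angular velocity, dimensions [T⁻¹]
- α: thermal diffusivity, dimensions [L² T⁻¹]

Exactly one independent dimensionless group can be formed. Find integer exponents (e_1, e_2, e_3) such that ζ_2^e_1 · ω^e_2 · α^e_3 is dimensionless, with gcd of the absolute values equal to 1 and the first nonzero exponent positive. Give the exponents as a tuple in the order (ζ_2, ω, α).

L: e_1·(1) + e_2·(0) + e_3·(2) = 0
T: e_1·(-1) + e_2·(-1) + e_3·(-1) = 0
Solving this homogeneous linear system for the smallest-integer solution (first nonzero entry positive) gives (2, -1, -1).

(2, -1, -1)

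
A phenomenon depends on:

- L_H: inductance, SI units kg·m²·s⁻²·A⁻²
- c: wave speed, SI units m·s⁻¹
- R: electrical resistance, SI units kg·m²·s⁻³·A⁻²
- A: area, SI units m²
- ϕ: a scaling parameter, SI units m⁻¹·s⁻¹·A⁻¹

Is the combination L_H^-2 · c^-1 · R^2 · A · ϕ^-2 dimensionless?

no

Sum the exponent of each base dimension across the product:
  M: −2·[L_H]_M − [c]_M + 2·[R]_M + [A]_M − 2·[ϕ]_M = −2·(1) − (0) + 2·(1) + (0) − 2·(0) = 0
  L: −2·[L_H]_L − [c]_L + 2·[R]_L + [A]_L − 2·[ϕ]_L = −2·(2) − (1) + 2·(2) + (2) − 2·(-1) = 3
  T: −2·[L_H]_T − [c]_T + 2·[R]_T + [A]_T − 2·[ϕ]_T = −2·(-2) − (-1) + 2·(-3) + (0) − 2·(-1) = 1
  I: −2·[L_H]_I − [c]_I + 2·[R]_I + [A]_I − 2·[ϕ]_I = −2·(-2) − (0) + 2·(-2) + (0) − 2·(-1) = 2
Net dimensions [L³ T I²] ≠ [1] — not dimensionless.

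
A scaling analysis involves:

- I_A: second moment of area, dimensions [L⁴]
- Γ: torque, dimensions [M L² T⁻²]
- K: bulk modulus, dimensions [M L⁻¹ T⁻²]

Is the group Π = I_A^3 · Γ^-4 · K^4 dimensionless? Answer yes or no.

Sum the exponent of each base dimension across the product:
  M: 3·[I_A]_M − 4·[Γ]_M + 4·[K]_M = 3·(0) − 4·(1) + 4·(1) = 0
  L: 3·[I_A]_L − 4·[Γ]_L + 4·[K]_L = 3·(4) − 4·(2) + 4·(-1) = 0
  T: 3·[I_A]_T − 4·[Γ]_T + 4·[K]_T = 3·(0) − 4·(-2) + 4·(-2) = 0
All base exponents vanish — dimensionless.

yes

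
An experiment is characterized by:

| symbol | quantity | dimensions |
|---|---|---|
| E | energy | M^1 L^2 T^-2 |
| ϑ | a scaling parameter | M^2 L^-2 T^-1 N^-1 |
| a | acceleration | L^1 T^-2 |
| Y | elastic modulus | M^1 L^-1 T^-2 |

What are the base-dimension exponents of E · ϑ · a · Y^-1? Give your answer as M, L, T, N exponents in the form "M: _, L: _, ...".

Collect each base-dimension exponent across the product:
  M: (1) + (2) + (0) − (1) = 2
  L: (2) + (-2) + (1) − (-1) = 2
  T: (-2) + (-1) + (-2) − (-2) = -3
  N: (0) + (-1) + (0) − (0) = -1
So the dimensions are [M² L² T⁻³ N⁻¹].

M: 2, L: 2, T: -3, N: -1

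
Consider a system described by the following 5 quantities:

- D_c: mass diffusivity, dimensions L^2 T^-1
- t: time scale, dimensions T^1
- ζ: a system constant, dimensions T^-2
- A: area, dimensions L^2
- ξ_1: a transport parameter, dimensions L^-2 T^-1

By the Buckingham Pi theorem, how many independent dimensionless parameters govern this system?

There are 5 variables and 2 base dimensions (L, T).
The dimension matrix has rank 2.
Independent dimensionless groups: 5 − 2 = 3.

3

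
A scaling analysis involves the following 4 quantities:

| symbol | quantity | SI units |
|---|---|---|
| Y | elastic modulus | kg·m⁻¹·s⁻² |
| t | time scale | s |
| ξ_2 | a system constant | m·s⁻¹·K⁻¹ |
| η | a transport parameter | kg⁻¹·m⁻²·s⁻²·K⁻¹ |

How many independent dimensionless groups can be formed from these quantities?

There are 4 variables and 4 base dimensions (M, L, T, Θ).
The dimension matrix has rank 4.
Independent dimensionless groups: 4 − 4 = 0.

0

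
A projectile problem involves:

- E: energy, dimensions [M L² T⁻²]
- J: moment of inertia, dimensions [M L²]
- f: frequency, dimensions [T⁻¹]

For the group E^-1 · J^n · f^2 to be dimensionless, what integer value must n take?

1

Balance the M exponent: (1)·n from J, plus −(1) + 2·(0) = -1 from the rest, must sum to zero.
n − 1 = 0, so n = 1.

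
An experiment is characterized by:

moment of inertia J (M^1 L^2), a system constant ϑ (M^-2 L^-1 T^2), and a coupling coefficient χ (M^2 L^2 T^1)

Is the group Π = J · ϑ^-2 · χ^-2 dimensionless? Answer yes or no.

no

Sum the exponent of each base dimension across the product:
  M: [J]_M − 2·[ϑ]_M − 2·[χ]_M = (1) − 2·(-2) − 2·(2) = 1
  L: [J]_L − 2·[ϑ]_L − 2·[χ]_L = (2) − 2·(-1) − 2·(2) = 0
  T: [J]_T − 2·[ϑ]_T − 2·[χ]_T = (0) − 2·(2) − 2·(1) = -6
Net dimensions [M T⁻⁶] ≠ [1] — not dimensionless.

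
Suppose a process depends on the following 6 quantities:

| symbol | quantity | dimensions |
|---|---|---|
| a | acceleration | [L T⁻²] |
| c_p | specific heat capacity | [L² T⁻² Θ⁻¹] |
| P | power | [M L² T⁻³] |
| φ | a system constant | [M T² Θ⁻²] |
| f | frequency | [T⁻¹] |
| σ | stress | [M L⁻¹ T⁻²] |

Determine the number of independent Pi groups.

There are 6 variables and 4 base dimensions (M, L, T, Θ).
The dimension matrix has rank 4.
Independent dimensionless groups: 6 − 4 = 2.

2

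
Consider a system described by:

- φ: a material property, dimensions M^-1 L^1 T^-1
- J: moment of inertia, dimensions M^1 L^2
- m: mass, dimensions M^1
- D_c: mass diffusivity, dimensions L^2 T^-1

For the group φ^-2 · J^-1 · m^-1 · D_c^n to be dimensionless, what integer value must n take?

Balance the L exponent: (2)·n from D_c, plus −2·(1) − (2) − (0) = -4 from the rest, must sum to zero.
2n − 4 = 0, so n = 2.

2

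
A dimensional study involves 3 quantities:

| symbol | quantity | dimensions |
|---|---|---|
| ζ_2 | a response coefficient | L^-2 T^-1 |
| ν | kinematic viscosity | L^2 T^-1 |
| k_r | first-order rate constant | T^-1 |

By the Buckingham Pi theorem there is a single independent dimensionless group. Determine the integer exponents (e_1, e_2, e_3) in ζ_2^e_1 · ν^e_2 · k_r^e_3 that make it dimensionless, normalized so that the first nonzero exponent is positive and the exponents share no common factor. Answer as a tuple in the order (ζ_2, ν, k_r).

(1, 1, -2)

L: e_1·(-2) + e_2·(2) + e_3·(0) = 0
T: e_1·(-1) + e_2·(-1) + e_3·(-1) = 0
Solving this homogeneous linear system for the smallest-integer solution (first nonzero entry positive) gives (1, 1, -2).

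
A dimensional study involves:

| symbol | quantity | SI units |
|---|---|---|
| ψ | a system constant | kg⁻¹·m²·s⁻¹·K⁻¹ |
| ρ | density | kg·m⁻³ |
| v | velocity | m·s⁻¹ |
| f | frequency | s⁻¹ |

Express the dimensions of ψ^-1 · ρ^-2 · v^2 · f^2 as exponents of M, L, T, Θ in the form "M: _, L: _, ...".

M: -1, L: 6, T: -3, Θ: 1

Collect each base-dimension exponent across the product:
  M: −(-1) − 2·(1) + 2·(0) + 2·(0) = -1
  L: −(2) − 2·(-3) + 2·(1) + 2·(0) = 6
  T: −(-1) − 2·(0) + 2·(-1) + 2·(-1) = -3
  Θ: −(-1) − 2·(0) + 2·(0) + 2·(0) = 1
So the dimensions are [M⁻¹ L⁶ T⁻³ Θ].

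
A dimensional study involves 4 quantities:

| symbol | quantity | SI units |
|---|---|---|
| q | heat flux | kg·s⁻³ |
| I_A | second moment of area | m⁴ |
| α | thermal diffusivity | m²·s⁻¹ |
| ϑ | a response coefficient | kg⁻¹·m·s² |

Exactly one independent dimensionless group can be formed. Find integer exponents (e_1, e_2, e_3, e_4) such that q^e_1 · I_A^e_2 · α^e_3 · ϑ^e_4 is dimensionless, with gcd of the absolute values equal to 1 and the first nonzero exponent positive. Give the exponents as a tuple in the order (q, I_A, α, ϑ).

(4, 1, -4, 4)

M: e_1·(1) + e_2·(0) + e_3·(0) + e_4·(-1) = 0
L: e_1·(0) + e_2·(4) + e_3·(2) + e_4·(1) = 0
T: e_1·(-3) + e_2·(0) + e_3·(-1) + e_4·(2) = 0
Solving this homogeneous linear system for the smallest-integer solution (first nonzero entry positive) gives (4, 1, -4, 4).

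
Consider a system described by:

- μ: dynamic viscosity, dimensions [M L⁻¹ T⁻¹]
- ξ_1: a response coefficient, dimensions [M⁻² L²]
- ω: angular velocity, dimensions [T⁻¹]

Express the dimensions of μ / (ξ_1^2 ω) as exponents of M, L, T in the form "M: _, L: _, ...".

M: 5, L: -5, T: 0

Collect each base-dimension exponent across the product:
  M: (1) − 2·(-2) − (0) = 5
  L: (-1) − 2·(2) − (0) = -5
  T: (-1) − 2·(0) − (-1) = 0
So the dimensions are [M⁵ L⁻⁵].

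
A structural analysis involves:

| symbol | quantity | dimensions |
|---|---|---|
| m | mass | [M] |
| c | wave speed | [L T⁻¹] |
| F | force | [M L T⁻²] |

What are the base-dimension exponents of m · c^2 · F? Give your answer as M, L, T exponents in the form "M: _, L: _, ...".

M: 2, L: 3, T: -4

Collect each base-dimension exponent across the product:
  M: (1) + 2·(0) + (1) = 2
  L: (0) + 2·(1) + (1) = 3
  T: (0) + 2·(-1) + (-2) = -4
So the dimensions are [M² L³ T⁻⁴].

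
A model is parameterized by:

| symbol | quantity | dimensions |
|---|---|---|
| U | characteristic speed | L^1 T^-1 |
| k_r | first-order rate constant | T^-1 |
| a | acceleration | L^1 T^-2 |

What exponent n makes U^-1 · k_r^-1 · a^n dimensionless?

1

Balance the L exponent: (1)·n from a, plus −(1) − (0) = -1 from the rest, must sum to zero.
n − 1 = 0, so n = 1.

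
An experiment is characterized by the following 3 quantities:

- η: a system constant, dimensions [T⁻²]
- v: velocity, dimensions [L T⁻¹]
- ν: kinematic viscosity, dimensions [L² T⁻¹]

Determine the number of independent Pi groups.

1

There are 3 variables and 2 base dimensions (L, T).
The dimension matrix has rank 2.
Independent dimensionless groups: 3 − 2 = 1.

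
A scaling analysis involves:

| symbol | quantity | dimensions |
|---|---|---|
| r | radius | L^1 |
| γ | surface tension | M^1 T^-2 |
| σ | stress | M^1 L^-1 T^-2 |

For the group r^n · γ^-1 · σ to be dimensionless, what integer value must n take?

Balance the L exponent: (1)·n from r, plus −(0) + (-1) = -1 from the rest, must sum to zero.
n − 1 = 0, so n = 1.

1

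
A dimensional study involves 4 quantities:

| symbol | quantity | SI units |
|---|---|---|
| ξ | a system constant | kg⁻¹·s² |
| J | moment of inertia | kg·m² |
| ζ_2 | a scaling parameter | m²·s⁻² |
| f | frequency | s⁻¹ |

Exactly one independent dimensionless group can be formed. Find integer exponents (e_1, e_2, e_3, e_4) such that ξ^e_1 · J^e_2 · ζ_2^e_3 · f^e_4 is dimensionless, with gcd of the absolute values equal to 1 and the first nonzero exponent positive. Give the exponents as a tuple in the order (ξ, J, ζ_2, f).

(1, 1, -1, 4)

M: e_1·(-1) + e_2·(1) + e_3·(0) + e_4·(0) = 0
L: e_1·(0) + e_2·(2) + e_3·(2) + e_4·(0) = 0
T: e_1·(2) + e_2·(0) + e_3·(-2) + e_4·(-1) = 0
Solving this homogeneous linear system for the smallest-integer solution (first nonzero entry positive) gives (1, 1, -1, 4).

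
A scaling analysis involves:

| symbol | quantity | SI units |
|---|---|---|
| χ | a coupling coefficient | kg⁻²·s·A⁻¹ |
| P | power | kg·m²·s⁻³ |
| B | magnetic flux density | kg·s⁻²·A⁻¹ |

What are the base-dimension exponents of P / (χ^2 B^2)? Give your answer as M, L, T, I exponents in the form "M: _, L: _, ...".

M: 3, L: 2, T: -1, I: 4

Collect each base-dimension exponent across the product:
  M: −2·(-2) + (1) − 2·(1) = 3
  L: −2·(0) + (2) − 2·(0) = 2
  T: −2·(1) + (-3) − 2·(-2) = -1
  I: −2·(-1) + (0) − 2·(-1) = 4
So the dimensions are [M³ L² T⁻¹ I⁴].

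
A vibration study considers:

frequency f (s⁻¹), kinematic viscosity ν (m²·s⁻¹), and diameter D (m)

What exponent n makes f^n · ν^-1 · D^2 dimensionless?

Balance the T exponent: (-1)·n from f, plus −(-1) + 2·(0) = 1 from the rest, must sum to zero.
−n + 1 = 0, so n = 1.

1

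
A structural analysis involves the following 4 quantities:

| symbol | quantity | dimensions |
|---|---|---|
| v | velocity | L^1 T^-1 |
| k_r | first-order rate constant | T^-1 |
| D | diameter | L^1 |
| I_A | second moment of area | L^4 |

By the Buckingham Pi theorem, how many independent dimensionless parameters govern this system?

There are 4 variables and 2 base dimensions (L, T).
The dimension matrix has rank 2.
Independent dimensionless groups: 4 − 2 = 2.

2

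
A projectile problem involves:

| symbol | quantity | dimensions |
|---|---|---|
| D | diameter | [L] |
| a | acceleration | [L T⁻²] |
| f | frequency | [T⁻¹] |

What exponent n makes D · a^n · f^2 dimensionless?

-1

Balance the L exponent: (1)·n from a, plus (1) + 2·(0) = 1 from the rest, must sum to zero.
n + 1 = 0, so n = -1.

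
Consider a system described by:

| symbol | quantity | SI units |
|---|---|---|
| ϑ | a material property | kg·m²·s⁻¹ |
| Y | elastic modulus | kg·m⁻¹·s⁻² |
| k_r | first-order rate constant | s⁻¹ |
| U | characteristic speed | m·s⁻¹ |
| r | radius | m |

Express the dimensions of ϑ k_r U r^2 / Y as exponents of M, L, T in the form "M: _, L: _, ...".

M: 0, L: 6, T: -1

Collect each base-dimension exponent across the product:
  M: (1) − (1) + (0) + (0) + 2·(0) = 0
  L: (2) − (-1) + (0) + (1) + 2·(1) = 6
  T: (-1) − (-2) + (-1) + (-1) + 2·(0) = -1
So the dimensions are [L⁶ T⁻¹].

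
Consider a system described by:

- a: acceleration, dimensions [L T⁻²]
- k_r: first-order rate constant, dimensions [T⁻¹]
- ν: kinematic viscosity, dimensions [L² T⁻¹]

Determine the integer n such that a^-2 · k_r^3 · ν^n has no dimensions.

Balance the L exponent: (2)·n from ν, plus −2·(1) + 3·(0) = -2 from the rest, must sum to zero.
2n − 2 = 0, so n = 1.

1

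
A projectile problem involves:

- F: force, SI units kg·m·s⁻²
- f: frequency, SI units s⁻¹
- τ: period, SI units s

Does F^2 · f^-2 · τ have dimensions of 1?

no

Sum the exponent of each base dimension across the product:
  M: 2·[F]_M − 2·[f]_M + [τ]_M = 2·(1) − 2·(0) + (0) = 2
  L: 2·[F]_L − 2·[f]_L + [τ]_L = 2·(1) − 2·(0) + (0) = 2
  T: 2·[F]_T − 2·[f]_T + [τ]_T = 2·(-2) − 2·(-1) + (1) = -1
Net dimensions [M² L² T⁻¹] ≠ [1] — not dimensionless.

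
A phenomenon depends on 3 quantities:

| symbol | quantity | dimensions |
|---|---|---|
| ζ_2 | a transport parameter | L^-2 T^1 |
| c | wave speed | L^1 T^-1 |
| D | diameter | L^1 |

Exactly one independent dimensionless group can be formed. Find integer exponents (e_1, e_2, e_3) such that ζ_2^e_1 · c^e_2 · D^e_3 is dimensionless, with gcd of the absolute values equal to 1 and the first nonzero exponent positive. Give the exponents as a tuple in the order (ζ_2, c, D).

(1, 1, 1)

L: e_1·(-2) + e_2·(1) + e_3·(1) = 0
T: e_1·(1) + e_2·(-1) + e_3·(0) = 0
Solving this homogeneous linear system for the smallest-integer solution (first nonzero entry positive) gives (1, 1, 1).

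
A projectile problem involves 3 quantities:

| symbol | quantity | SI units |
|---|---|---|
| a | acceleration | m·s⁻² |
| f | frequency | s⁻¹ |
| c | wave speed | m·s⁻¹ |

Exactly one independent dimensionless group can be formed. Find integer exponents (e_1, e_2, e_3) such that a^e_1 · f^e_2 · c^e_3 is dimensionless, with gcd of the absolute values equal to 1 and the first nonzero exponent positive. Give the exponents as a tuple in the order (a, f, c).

(1, -1, -1)

L: e_1·(1) + e_2·(0) + e_3·(1) = 0
T: e_1·(-2) + e_2·(-1) + e_3·(-1) = 0
Solving this homogeneous linear system for the smallest-integer solution (first nonzero entry positive) gives (1, -1, -1).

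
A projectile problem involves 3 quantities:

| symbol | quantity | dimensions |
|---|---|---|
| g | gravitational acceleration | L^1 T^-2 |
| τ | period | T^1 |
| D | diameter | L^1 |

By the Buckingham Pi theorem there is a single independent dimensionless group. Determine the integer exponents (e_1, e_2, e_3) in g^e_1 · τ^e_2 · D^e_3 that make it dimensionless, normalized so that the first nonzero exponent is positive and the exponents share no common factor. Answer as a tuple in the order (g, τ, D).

L: e_1·(1) + e_2·(0) + e_3·(1) = 0
T: e_1·(-2) + e_2·(1) + e_3·(0) = 0
Solving this homogeneous linear system for the smallest-integer solution (first nonzero entry positive) gives (1, 2, -1).

(1, 2, -1)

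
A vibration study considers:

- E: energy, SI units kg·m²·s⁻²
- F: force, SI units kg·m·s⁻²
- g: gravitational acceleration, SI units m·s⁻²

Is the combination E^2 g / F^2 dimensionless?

no

Sum the exponent of each base dimension across the product:
  M: 2·[E]_M − 2·[F]_M + [g]_M = 2·(1) − 2·(1) + (0) = 0
  L: 2·[E]_L − 2·[F]_L + [g]_L = 2·(2) − 2·(1) + (1) = 3
  T: 2·[E]_T − 2·[F]_T + [g]_T = 2·(-2) − 2·(-2) + (-2) = -2
Net dimensions [L³ T⁻²] ≠ [1] — not dimensionless.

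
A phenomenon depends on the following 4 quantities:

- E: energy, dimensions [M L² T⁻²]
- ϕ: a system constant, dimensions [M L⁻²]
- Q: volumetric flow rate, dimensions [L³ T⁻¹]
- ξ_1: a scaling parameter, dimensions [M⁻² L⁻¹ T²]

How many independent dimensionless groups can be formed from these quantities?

1

There are 4 variables and 3 base dimensions (M, L, T).
The dimension matrix has rank 3.
Independent dimensionless groups: 4 − 3 = 1.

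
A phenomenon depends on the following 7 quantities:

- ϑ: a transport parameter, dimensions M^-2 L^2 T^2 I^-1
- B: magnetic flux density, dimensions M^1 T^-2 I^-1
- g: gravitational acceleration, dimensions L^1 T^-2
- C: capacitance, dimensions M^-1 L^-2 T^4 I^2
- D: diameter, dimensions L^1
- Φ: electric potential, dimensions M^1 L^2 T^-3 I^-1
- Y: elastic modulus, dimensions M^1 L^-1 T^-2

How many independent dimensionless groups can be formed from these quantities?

3

There are 7 variables and 4 base dimensions (M, L, T, I).
The dimension matrix has rank 4.
Independent dimensionless groups: 7 − 4 = 3.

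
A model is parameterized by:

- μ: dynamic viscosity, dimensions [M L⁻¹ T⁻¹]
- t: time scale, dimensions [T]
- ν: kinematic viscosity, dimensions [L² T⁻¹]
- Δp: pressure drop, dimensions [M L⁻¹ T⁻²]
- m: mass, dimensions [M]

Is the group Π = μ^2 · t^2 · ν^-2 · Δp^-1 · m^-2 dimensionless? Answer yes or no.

Sum the exponent of each base dimension across the product:
  M: 2·[μ]_M + 2·[t]_M − 2·[ν]_M − [Δp]_M − 2·[m]_M = 2·(1) + 2·(0) − 2·(0) − (1) − 2·(1) = -1
  L: 2·[μ]_L + 2·[t]_L − 2·[ν]_L − [Δp]_L − 2·[m]_L = 2·(-1) + 2·(0) − 2·(2) − (-1) − 2·(0) = -5
  T: 2·[μ]_T + 2·[t]_T − 2·[ν]_T − [Δp]_T − 2·[m]_T = 2·(-1) + 2·(1) − 2·(-1) − (-2) − 2·(0) = 4
Net dimensions [M⁻¹ L⁻⁵ T⁴] ≠ [1] — not dimensionless.

no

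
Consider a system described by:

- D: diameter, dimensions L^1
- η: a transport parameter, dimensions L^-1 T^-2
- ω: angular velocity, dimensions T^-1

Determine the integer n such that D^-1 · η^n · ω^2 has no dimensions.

Balance the L exponent: (-1)·n from η, plus −(1) + 2·(0) = -1 from the rest, must sum to zero.
−n − 1 = 0, so n = -1.

-1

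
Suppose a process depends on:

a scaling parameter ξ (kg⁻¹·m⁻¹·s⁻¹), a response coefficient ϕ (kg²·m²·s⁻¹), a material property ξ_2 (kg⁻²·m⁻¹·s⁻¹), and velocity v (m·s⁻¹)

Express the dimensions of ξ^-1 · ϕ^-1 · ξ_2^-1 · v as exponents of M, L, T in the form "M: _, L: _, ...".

Collect each base-dimension exponent across the product:
  M: −(-1) − (2) − (-2) + (0) = 1
  L: −(-1) − (2) − (-1) + (1) = 1
  T: −(-1) − (-1) − (-1) + (-1) = 2
So the dimensions are [M L T²].

M: 1, L: 1, T: 2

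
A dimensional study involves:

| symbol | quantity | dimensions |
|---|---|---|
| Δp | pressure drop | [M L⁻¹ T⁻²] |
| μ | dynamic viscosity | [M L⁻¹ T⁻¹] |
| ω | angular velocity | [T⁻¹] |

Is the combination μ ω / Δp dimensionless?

Sum the exponent of each base dimension across the product:
  M: −[Δp]_M + [μ]_M + [ω]_M = −(1) + (1) + (0) = 0
  L: −[Δp]_L + [μ]_L + [ω]_L = −(-1) + (-1) + (0) = 0
  T: −[Δp]_T + [μ]_T + [ω]_T = −(-2) + (-1) + (-1) = 0
  Θ: −[Δp]_Θ + [μ]_Θ + [ω]_Θ = −(0) + (0) + (0) = 0
All base exponents vanish — dimensionless.

yes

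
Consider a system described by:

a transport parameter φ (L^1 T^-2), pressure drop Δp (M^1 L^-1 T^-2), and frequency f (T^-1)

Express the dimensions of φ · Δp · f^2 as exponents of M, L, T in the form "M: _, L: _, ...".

M: 1, L: 0, T: -6

Collect each base-dimension exponent across the product:
  M: (0) + (1) + 2·(0) = 1
  L: (1) + (-1) + 2·(0) = 0
  T: (-2) + (-2) + 2·(-1) = -6
So the dimensions are [M T⁻⁶].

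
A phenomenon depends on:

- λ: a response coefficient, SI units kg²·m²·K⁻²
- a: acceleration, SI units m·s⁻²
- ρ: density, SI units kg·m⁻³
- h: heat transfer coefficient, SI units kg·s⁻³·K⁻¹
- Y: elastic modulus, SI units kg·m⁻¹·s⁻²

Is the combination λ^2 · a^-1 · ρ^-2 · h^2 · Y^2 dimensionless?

Sum the exponent of each base dimension across the product:
  M: 2·[λ]_M − [a]_M − 2·[ρ]_M + 2·[h]_M + 2·[Y]_M = 2·(2) − (0) − 2·(1) + 2·(1) + 2·(1) = 6
  L: 2·[λ]_L − [a]_L − 2·[ρ]_L + 2·[h]_L + 2·[Y]_L = 2·(2) − (1) − 2·(-3) + 2·(0) + 2·(-1) = 7
  T: 2·[λ]_T − [a]_T − 2·[ρ]_T + 2·[h]_T + 2·[Y]_T = 2·(0) − (-2) − 2·(0) + 2·(-3) + 2·(-2) = -8
  Θ: 2·[λ]_Θ − [a]_Θ − 2·[ρ]_Θ + 2·[h]_Θ + 2·[Y]_Θ = 2·(-2) − (0) − 2·(0) + 2·(-1) + 2·(0) = -6
Net dimensions [M⁶ L⁷ T⁻⁸ Θ⁻⁶] ≠ [1] — not dimensionless.

no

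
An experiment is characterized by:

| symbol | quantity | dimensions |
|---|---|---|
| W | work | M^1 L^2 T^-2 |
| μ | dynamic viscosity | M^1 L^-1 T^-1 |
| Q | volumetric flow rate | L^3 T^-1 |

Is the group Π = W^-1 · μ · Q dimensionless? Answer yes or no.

yes

Sum the exponent of each base dimension across the product:
  M: −[W]_M + [μ]_M + [Q]_M = −(1) + (1) + (0) = 0
  L: −[W]_L + [μ]_L + [Q]_L = −(2) + (-1) + (3) = 0
  T: −[W]_T + [μ]_T + [Q]_T = −(-2) + (-1) + (-1) = 0
All base exponents vanish — dimensionless.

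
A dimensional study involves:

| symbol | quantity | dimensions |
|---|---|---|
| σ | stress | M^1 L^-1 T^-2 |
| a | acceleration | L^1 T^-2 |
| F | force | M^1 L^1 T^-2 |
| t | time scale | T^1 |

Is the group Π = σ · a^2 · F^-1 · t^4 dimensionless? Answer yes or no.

yes

Sum the exponent of each base dimension across the product:
  M: [σ]_M + 2·[a]_M − [F]_M + 4·[t]_M = (1) + 2·(0) − (1) + 4·(0) = 0
  L: [σ]_L + 2·[a]_L − [F]_L + 4·[t]_L = (-1) + 2·(1) − (1) + 4·(0) = 0
  T: [σ]_T + 2·[a]_T − [F]_T + 4·[t]_T = (-2) + 2·(-2) − (-2) + 4·(1) = 0
All base exponents vanish — dimensionless.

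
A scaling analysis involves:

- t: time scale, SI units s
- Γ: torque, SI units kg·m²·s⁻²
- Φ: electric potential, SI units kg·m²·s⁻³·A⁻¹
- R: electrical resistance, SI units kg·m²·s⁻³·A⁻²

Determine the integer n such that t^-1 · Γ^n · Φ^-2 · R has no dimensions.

1

Balance the M exponent: (1)·n from Γ, plus −(0) − 2·(1) + (1) = -1 from the rest, must sum to zero.
n − 1 = 0, so n = 1.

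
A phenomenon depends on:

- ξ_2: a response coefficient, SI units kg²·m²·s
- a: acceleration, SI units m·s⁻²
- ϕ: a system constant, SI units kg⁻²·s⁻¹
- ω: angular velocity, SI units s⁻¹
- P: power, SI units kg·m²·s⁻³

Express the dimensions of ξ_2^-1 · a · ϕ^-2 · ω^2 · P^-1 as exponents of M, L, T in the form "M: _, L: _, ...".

Collect each base-dimension exponent across the product:
  M: −(2) + (0) − 2·(-2) + 2·(0) − (1) = 1
  L: −(2) + (1) − 2·(0) + 2·(0) − (2) = -3
  T: −(1) + (-2) − 2·(-1) + 2·(-1) − (-3) = 0
So the dimensions are [M L⁻³].

M: 1, L: -3, T: 0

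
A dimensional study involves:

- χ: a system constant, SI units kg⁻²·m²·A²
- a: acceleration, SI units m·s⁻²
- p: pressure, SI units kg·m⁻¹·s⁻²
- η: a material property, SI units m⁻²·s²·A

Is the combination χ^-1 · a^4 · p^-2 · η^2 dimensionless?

yes

Sum the exponent of each base dimension across the product:
  M: −[χ]_M + 4·[a]_M − 2·[p]_M + 2·[η]_M = −(-2) + 4·(0) − 2·(1) + 2·(0) = 0
  L: −[χ]_L + 4·[a]_L − 2·[p]_L + 2·[η]_L = −(2) + 4·(1) − 2·(-1) + 2·(-2) = 0
  T: −[χ]_T + 4·[a]_T − 2·[p]_T + 2·[η]_T = −(0) + 4·(-2) − 2·(-2) + 2·(2) = 0
  I: −[χ]_I + 4·[a]_I − 2·[p]_I + 2·[η]_I = −(2) + 4·(0) − 2·(0) + 2·(1) = 0
All base exponents vanish — dimensionless.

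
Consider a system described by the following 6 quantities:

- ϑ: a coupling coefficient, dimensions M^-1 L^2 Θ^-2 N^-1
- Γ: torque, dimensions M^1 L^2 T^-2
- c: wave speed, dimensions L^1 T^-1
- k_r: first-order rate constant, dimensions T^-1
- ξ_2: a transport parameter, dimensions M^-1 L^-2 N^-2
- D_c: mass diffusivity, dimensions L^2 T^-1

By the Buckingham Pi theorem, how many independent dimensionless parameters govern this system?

1

There are 6 variables and 5 base dimensions (M, L, T, Θ, N).
The dimension matrix has rank 5.
Independent dimensionless groups: 6 − 5 = 1.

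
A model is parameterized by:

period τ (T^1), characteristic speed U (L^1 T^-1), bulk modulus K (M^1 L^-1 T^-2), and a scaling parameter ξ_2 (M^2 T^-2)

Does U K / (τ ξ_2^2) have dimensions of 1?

Sum the exponent of each base dimension across the product:
  M: −[τ]_M + [U]_M + [K]_M − 2·[ξ_2]_M = −(0) + (0) + (1) − 2·(2) = -3
  L: −[τ]_L + [U]_L + [K]_L − 2·[ξ_2]_L = −(0) + (1) + (-1) − 2·(0) = 0
  T: −[τ]_T + [U]_T + [K]_T − 2·[ξ_2]_T = −(1) + (-1) + (-2) − 2·(-2) = 0
Net dimensions [M⁻³] ≠ [1] — not dimensionless.

no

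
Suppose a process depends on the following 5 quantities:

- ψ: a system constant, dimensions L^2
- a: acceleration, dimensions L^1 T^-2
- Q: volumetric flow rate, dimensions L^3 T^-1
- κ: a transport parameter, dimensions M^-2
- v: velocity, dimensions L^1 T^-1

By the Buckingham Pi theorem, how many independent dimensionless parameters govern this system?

There are 5 variables and 3 base dimensions (M, L, T).
The dimension matrix has rank 3.
Independent dimensionless groups: 5 − 3 = 2.

2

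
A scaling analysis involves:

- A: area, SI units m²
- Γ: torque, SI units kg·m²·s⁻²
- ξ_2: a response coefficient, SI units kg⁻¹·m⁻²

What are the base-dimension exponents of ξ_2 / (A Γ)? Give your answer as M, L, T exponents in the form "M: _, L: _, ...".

Collect each base-dimension exponent across the product:
  M: −(0) − (1) + (-1) = -2
  L: −(2) − (2) + (-2) = -6
  T: −(0) − (-2) + (0) = 2
So the dimensions are [M⁻² L⁻⁶ T²].

M: -2, L: -6, T: 2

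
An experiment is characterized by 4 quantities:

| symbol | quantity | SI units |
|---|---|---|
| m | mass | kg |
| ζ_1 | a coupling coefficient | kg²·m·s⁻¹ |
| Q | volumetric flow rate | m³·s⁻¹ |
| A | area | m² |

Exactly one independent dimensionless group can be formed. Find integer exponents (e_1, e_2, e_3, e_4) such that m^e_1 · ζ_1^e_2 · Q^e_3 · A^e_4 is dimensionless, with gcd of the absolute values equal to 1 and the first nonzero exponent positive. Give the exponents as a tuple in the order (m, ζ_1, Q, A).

(2, -1, 1, -1)

M: e_1·(1) + e_2·(2) + e_3·(0) + e_4·(0) = 0
L: e_1·(0) + e_2·(1) + e_3·(3) + e_4·(2) = 0
T: e_1·(0) + e_2·(-1) + e_3·(-1) + e_4·(0) = 0
Solving this homogeneous linear system for the smallest-integer solution (first nonzero entry positive) gives (2, -1, 1, -1).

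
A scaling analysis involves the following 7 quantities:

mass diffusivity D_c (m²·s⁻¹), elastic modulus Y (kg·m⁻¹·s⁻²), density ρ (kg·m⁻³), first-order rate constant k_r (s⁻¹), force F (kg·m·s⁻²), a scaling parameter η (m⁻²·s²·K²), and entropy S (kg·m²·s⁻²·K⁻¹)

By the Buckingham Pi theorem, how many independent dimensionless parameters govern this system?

There are 7 variables and 4 base dimensions (M, L, T, Θ).
The dimension matrix has rank 4.
Independent dimensionless groups: 7 − 4 = 3.

3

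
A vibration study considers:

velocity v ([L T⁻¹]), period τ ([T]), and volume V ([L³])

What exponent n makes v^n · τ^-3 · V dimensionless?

Balance the L exponent: (1)·n from v, plus −3·(0) + (3) = 3 from the rest, must sum to zero.
n + 3 = 0, so n = -3.

-3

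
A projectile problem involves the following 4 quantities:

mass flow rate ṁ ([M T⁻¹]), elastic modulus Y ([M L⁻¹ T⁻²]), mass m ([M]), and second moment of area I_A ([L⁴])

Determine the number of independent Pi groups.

There are 4 variables and 3 base dimensions (M, L, T).
The dimension matrix has rank 3.
Independent dimensionless groups: 4 − 3 = 1.

1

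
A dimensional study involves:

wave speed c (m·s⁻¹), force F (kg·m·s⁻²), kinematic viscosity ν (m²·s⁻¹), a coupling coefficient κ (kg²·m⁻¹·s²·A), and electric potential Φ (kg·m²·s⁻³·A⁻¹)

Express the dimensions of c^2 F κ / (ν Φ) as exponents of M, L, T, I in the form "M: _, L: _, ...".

Collect each base-dimension exponent across the product:
  M: 2·(0) + (1) − (0) + (2) − (1) = 2
  L: 2·(1) + (1) − (2) + (-1) − (2) = -2
  T: 2·(-1) + (-2) − (-1) + (2) − (-3) = 2
  I: 2·(0) + (0) − (0) + (1) − (-1) = 2
So the dimensions are [M² L⁻² T² I²].

M: 2, L: -2, T: 2, I: 2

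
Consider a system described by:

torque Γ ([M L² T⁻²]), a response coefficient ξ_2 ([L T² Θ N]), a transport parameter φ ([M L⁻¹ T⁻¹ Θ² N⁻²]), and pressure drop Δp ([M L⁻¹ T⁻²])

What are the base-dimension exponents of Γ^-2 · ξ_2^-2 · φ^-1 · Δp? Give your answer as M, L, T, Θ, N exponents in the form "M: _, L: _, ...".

Collect each base-dimension exponent across the product:
  M: −2·(1) − 2·(0) − (1) + (1) = -2
  L: −2·(2) − 2·(1) − (-1) + (-1) = -6
  T: −2·(-2) − 2·(2) − (-1) + (-2) = -1
  Θ: −2·(0) − 2·(1) − (2) + (0) = -4
  N: −2·(0) − 2·(1) − (-2) + (0) = 0
So the dimensions are [M⁻² L⁻⁶ T⁻¹ Θ⁻⁴].

M: -2, L: -6, T: -1, Θ: -4, N: 0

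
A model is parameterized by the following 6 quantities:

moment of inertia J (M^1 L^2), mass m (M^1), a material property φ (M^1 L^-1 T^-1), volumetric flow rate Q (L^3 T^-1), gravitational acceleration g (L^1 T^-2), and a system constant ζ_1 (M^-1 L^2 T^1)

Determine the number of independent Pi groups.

3

There are 6 variables and 3 base dimensions (M, L, T).
The dimension matrix has rank 3.
Independent dimensionless groups: 6 − 3 = 3.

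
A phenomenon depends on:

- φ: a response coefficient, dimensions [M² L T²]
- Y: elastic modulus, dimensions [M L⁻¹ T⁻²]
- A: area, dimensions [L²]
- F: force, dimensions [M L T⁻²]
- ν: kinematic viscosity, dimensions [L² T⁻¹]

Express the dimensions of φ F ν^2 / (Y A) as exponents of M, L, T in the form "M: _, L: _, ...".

Collect each base-dimension exponent across the product:
  M: (2) − (1) − (0) + (1) + 2·(0) = 2
  L: (1) − (-1) − (2) + (1) + 2·(2) = 5
  T: (2) − (-2) − (0) + (-2) + 2·(-1) = 0
So the dimensions are [M² L⁵].

M: 2, L: 5, T: 0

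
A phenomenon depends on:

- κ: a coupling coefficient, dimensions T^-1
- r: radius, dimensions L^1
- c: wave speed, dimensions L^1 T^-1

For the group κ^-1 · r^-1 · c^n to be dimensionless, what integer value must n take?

Balance the L exponent: (1)·n from c, plus −(0) − (1) = -1 from the rest, must sum to zero.
n − 1 = 0, so n = 1.

1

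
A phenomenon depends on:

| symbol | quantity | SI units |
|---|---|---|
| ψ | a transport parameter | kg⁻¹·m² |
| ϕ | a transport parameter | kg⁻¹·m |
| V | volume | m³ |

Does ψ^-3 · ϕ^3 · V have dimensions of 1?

yes

Sum the exponent of each base dimension across the product:
  M: −3·[ψ]_M + 3·[ϕ]_M + [V]_M = −3·(-1) + 3·(-1) + (0) = 0
  L: −3·[ψ]_L + 3·[ϕ]_L + [V]_L = −3·(2) + 3·(1) + (3) = 0
  T: −3·[ψ]_T + 3·[ϕ]_T + [V]_T = −3·(0) + 3·(0) + (0) = 0
All base exponents vanish — dimensionless.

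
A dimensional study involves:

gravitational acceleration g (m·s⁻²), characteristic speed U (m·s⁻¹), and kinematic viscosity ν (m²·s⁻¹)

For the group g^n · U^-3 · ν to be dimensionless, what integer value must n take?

Balance the L exponent: (1)·n from g, plus −3·(1) + (2) = -1 from the rest, must sum to zero.
n − 1 = 0, so n = 1.

1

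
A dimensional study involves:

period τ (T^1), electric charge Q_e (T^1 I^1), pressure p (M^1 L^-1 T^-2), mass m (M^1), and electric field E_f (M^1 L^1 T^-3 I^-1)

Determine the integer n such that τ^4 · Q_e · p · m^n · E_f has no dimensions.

-2

Balance the M exponent: (1)·n from m, plus 4·(0) + (0) + (1) + (1) = 2 from the rest, must sum to zero.
n + 2 = 0, so n = -2.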